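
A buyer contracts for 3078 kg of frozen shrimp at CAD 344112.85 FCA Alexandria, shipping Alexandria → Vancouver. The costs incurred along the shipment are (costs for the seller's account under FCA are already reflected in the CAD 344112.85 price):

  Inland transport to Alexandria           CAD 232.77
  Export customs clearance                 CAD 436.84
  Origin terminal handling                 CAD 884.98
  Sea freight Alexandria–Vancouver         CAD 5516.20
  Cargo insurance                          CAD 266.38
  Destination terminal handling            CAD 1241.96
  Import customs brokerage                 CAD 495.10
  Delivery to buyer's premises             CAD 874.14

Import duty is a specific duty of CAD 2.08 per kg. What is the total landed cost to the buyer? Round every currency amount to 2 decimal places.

FCA: the seller delivers export-cleared goods to the carrier; the buyer bears costs from that point.
Already in the invoice (seller's account under FCA): inland to port, export clearance — exclude.
CIF value = FCA price + origin terminal + freight + insurance = 344112.85 + 884.98 + 5516.20 + 266.38 = 350780.41
Import duty = 3078 × 2.08 = 6402.24
Buyer bears: origin terminal 884.98 + freight 5516.20 + insurance 266.38 + destination terminal 1241.96 + brokerage 495.10 + delivery 874.14 + duty 6402.24 = 15681.00
Landed cost = invoice 344112.85 + 15681.00 = 359793.85

Total landed cost: CAD 359793.85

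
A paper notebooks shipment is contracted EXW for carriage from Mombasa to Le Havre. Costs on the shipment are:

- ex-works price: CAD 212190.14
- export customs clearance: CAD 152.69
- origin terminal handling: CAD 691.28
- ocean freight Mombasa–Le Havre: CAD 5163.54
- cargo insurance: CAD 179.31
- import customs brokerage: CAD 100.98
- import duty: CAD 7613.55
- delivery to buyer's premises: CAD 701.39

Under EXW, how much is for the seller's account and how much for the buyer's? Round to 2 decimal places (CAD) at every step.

EXW: the seller makes goods available at their premises; the buyer bears all onward costs.
Seller's account: goods 212190.14 = 212190.14
Buyer's account: export clearance 152.69 + origin terminal 691.28 + freight 5163.54 + insurance 179.31 + brokerage 100.98 + duty 7613.55 + delivery 701.39 = 14602.74

Seller: CAD 212190.14; buyer: CAD 14602.74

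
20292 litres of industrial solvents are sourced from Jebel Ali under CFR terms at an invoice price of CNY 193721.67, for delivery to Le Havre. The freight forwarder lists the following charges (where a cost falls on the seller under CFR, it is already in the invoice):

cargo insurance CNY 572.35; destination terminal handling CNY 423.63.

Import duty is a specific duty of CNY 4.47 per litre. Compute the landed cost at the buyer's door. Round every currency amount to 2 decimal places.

Total landed cost: CNY 285422.89

CFR: the seller pays costs through ocean freight to the destination port, but not insurance.
CIF value = CFR price + insurance = 193721.67 + 572.35 = 194294.02
Import duty = 20292 × 4.47 = 90705.24
Buyer bears: insurance 572.35 + destination terminal 423.63 + duty 90705.24 = 91701.22
Landed cost = invoice 193721.67 + 91701.22 = 285422.89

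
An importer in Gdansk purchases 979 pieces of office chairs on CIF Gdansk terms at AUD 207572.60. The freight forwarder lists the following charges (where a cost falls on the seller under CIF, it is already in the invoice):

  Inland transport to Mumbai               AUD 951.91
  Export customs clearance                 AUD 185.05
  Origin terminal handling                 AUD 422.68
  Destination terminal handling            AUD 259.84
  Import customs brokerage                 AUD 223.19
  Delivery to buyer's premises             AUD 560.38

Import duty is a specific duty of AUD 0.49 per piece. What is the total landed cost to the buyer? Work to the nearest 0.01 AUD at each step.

Total landed cost: AUD 209095.72

CIF: the seller pays costs through ocean freight and marine insurance to the destination port.
Already in the invoice (seller's account under CIF): inland to port, export clearance, origin terminal — exclude.
The CIF price already equals the CIF value: 207572.60
Import duty = 979 × 0.49 = 479.71
Buyer bears: destination terminal 259.84 + brokerage 223.19 + delivery 560.38 + duty 479.71 = 1523.12
Landed cost = invoice 207572.60 + 1523.12 = 209095.72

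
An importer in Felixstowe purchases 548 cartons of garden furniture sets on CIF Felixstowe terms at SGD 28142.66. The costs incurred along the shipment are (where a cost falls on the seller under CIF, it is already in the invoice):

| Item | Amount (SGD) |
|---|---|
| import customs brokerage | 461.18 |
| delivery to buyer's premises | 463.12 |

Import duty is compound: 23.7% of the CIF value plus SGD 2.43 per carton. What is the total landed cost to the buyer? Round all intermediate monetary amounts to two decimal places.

CIF: the seller pays costs through ocean freight and marine insurance to the destination port.
The CIF price already equals the CIF value: 28142.66
Ad valorem component: 28142.66 × 23.7% = 6669.81
Specific component: 548 × 2.43 = 1331.64
Import duty = 6669.81 + 1331.64 = 8001.45
Buyer bears: brokerage 461.18 + delivery 463.12 + duty 8001.45 = 8925.75
Landed cost = invoice 28142.66 + 8925.75 = 37068.41

Total landed cost: SGD 37068.41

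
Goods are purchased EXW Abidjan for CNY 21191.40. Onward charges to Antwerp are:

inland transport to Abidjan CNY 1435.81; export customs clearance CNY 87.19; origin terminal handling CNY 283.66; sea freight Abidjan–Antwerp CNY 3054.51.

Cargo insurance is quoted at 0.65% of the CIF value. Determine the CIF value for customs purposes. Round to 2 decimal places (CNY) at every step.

CIF value: CNY 26223.02

Let C be the CIF value. C = EXW price + pre-shipment costs + freight + 0.65% × C
C − 0.65% × C = 21191.40 + 1435.81 + 87.19 + 283.66 + 3054.51
0.9935 × C = 26052.57
C = 26052.57 / 0.9935 = 26223.02
Insurance premium = 0.65% × 26223.02 = 170.45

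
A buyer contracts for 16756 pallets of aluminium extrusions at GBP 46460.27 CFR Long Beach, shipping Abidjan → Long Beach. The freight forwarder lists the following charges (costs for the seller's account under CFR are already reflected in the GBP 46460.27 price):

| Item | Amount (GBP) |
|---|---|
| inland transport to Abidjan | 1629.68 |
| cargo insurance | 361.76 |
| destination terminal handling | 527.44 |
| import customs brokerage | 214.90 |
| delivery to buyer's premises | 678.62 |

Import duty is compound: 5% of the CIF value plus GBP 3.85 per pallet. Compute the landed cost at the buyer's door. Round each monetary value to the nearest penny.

Total landed cost: GBP 115094.69

CFR: the seller pays costs through ocean freight to the destination port, but not insurance.
Already in the invoice (seller's account under CFR): inland to port — exclude.
CIF value = CFR price + insurance = 46460.27 + 361.76 = 46822.03
Ad valorem component: 46822.03 × 5% = 2341.10
Specific component: 16756 × 3.85 = 64510.60
Import duty = 2341.10 + 64510.60 = 66851.70
Buyer bears: insurance 361.76 + destination terminal 527.44 + brokerage 214.90 + delivery 678.62 + duty 66851.70 = 68634.42
Landed cost = invoice 46460.27 + 68634.42 = 115094.69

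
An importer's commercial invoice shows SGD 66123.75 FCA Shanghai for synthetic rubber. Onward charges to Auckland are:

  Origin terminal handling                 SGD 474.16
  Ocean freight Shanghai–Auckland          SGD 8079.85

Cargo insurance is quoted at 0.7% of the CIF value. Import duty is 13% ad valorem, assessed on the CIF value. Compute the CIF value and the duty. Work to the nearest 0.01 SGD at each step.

Let C be the CIF value. C = FCA price + pre-shipment costs + freight + 0.7% × C
C − 0.7% × C = 66123.75 + 474.16 + 8079.85
0.993 × C = 74677.76
C = 74677.76 / 0.993 = 75204.19
Insurance premium = 0.7% × 75204.19 = 526.43
Import duty = 75204.19 × 13% = 9776.54

CIF value: SGD 75204.19; import duty: SGD 9776.54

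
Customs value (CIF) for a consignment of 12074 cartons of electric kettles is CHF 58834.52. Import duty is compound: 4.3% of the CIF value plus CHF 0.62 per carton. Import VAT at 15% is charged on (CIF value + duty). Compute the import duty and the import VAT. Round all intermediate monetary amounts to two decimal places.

Import duty: CHF 10015.76; import VAT: CHF 10327.54

Ad valorem component: 58834.52 × 4.3% = 2529.88
Specific component: 12074 × 0.62 = 7485.88
Import duty = 2529.88 + 7485.88 = 10015.76
VAT base = CIF + duty = 58834.52 + 10015.76 = 68850.28
Import VAT = 68850.28 × 15% = 10327.54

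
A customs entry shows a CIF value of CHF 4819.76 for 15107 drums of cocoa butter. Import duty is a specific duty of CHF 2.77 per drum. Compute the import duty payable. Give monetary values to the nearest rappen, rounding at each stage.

Import duty = 15107 × 2.77 = 41846.39

Import duty: CHF 41846.39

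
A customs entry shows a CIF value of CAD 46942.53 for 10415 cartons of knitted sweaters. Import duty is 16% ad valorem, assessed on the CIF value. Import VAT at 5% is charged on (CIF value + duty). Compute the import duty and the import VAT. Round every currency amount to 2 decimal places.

Import duty = 46942.53 × 16% = 7510.80
VAT base = CIF + duty = 46942.53 + 7510.80 = 54453.33
Import VAT = 54453.33 × 5% = 2722.67

Import duty: CAD 7510.80; import VAT: CAD 2722.67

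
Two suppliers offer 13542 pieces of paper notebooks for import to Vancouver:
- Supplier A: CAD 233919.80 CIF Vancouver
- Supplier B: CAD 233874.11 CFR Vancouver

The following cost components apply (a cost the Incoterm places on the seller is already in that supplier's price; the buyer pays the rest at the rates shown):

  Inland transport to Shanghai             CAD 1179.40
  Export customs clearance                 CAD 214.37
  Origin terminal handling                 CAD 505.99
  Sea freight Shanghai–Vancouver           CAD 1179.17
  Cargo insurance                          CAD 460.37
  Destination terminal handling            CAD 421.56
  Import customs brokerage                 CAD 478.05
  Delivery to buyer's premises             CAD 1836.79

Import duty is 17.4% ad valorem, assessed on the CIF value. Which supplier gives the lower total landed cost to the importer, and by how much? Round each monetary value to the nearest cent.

Supplier A is cheaper by CAD 486.83

Supplier A (CIF):
The CIF price already equals the CIF value: 233919.80
Import duty = 233919.80 × 17.4% = 40702.05
Buyer bears (A): 421.56 + 478.05 + 1836.79 = 2736.40
Landed cost (A) = invoice 233919.80 + 2736.40 + duty 40702.05 = 277358.25
Supplier B (CFR):
CIF value = CFR price + insurance = 233874.11 + 460.37 = 234334.48
Import duty = 234334.48 × 17.4% = 40774.20
Buyer bears (B): 460.37 + 421.56 + 478.05 + 1836.79 = 3196.77
Landed cost (B) = invoice 233874.11 + 3196.77 + duty 40774.20 = 277845.08
Difference = |277358.25 − 277845.08| = 486.83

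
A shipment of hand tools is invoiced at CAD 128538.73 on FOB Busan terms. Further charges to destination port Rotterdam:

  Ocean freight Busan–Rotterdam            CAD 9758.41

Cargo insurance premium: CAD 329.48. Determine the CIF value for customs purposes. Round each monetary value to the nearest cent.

CIF = FOB price + freight + insurance
CIF = 128538.73 + 9758.41 + 329.48 = 138626.62

CIF value: CAD 138626.62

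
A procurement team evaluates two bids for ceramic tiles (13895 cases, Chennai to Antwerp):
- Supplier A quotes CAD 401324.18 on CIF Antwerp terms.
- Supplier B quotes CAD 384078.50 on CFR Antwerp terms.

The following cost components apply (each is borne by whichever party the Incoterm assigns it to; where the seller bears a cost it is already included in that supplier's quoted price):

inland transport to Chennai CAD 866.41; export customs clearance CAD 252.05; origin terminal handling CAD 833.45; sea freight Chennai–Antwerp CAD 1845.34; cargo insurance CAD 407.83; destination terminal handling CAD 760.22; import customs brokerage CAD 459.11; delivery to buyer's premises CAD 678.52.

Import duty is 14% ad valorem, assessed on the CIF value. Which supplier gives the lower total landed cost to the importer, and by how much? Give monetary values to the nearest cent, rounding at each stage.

Supplier B is cheaper by CAD 19195.15

Supplier A (CIF):
The CIF price already equals the CIF value: 401324.18
Import duty = 401324.18 × 14% = 56185.39
Buyer bears (A): 760.22 + 459.11 + 678.52 = 1897.85
Landed cost (A) = invoice 401324.18 + 1897.85 + duty 56185.39 = 459407.42
Supplier B (CFR):
CIF value = CFR price + insurance = 384078.50 + 407.83 = 384486.33
Import duty = 384486.33 × 14% = 53828.09
Buyer bears (B): 407.83 + 760.22 + 459.11 + 678.52 = 2305.68
Landed cost (B) = invoice 384078.50 + 2305.68 + duty 53828.09 = 440212.27
Difference = |459407.42 − 440212.27| = 19195.15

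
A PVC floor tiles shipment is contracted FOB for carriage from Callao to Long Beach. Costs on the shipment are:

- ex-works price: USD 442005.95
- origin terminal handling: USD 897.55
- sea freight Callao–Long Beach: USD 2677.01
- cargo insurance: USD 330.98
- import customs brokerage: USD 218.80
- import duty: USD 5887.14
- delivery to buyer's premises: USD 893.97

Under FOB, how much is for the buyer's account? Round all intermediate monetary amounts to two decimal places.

Buyer's account: USD 10007.90

FOB: the seller bears costs until goods are on board at the origin port; the buyer bears freight, insurance and all costs thereafter.
Seller's account: goods 442005.95 + origin terminal 897.55 = 442903.50
Buyer's account: freight 2677.01 + insurance 330.98 + brokerage 218.80 + duty 5887.14 + delivery 893.97 = 10007.90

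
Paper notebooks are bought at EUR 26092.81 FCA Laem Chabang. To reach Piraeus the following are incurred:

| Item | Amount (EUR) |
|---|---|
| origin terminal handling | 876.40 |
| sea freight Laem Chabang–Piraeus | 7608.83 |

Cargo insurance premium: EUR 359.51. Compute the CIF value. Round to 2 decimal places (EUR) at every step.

CIF = FCA price + pre-shipment costs + freight + insurance
CIF = 26092.81 + 876.40 + 7608.83 + 359.51 = 34937.55

CIF value: EUR 34937.55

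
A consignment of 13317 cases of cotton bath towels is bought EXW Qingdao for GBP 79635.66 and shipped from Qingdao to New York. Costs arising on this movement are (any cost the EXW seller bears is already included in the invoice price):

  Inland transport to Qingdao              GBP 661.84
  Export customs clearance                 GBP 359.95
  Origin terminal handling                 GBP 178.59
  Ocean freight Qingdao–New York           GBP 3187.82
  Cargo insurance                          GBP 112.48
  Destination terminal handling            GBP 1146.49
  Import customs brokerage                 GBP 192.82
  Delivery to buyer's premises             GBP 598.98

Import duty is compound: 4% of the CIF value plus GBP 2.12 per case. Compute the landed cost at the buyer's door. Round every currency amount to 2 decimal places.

Total landed cost: GBP 117672.12

EXW: the seller makes goods available at their premises; the buyer bears all onward costs.
CIF value = EXW price + inland to port + export clearance + origin terminal + freight + insurance = 79635.66 + 661.84 + 359.95 + 178.59 + 3187.82 + 112.48 = 84136.34
Ad valorem component: 84136.34 × 4% = 3365.45
Specific component: 13317 × 2.12 = 28232.04
Import duty = 3365.45 + 28232.04 = 31597.49
Buyer bears: inland to port 661.84 + export clearance 359.95 + origin terminal 178.59 + freight 3187.82 + insurance 112.48 + destination terminal 1146.49 + brokerage 192.82 + delivery 598.98 + duty 31597.49 = 38036.46
Landed cost = invoice 79635.66 + 38036.46 = 117672.12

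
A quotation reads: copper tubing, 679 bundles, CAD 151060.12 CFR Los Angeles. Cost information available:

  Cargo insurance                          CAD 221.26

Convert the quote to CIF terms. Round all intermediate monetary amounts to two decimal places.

From CFR to CIF, the seller additionally bears: insurance.
CIF price = 151060.12 + 221.26 = 151281.38

CIF price: CAD 151281.38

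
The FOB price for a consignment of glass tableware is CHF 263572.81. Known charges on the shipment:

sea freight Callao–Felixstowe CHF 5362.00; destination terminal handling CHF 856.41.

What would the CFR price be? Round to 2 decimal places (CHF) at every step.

Not relevant to the conversion: destination terminal — on the buyer under both terms; not part of either seller's price.
From FOB to CFR, the seller additionally bears: freight.
CFR price = 263572.81 + 5362.00 = 268934.81

CFR price: CHF 268934.81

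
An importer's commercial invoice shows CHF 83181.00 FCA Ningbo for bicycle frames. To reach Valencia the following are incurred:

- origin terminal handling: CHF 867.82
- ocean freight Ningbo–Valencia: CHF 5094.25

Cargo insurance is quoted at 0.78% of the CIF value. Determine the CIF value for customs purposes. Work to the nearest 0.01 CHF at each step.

Let C be the CIF value. C = FCA price + pre-shipment costs + freight + 0.78% × C
C − 0.78% × C = 83181.00 + 867.82 + 5094.25
0.9922 × C = 89143.07
C = 89143.07 / 0.9922 = 89843.85
Insurance premium = 0.78% × 89843.85 = 700.78

CIF value: CHF 89843.85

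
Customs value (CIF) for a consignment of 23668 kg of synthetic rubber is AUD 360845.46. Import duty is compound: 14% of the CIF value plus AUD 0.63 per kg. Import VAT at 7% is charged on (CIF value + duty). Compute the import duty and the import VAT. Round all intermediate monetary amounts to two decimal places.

Ad valorem component: 360845.46 × 14% = 50518.36
Specific component: 23668 × 0.63 = 14910.84
Import duty = 50518.36 + 14910.84 = 65429.20
VAT base = CIF + duty = 360845.46 + 65429.20 = 426274.66
Import VAT = 426274.66 × 7% = 29839.23

Import duty: AUD 65429.20; import VAT: AUD 29839.23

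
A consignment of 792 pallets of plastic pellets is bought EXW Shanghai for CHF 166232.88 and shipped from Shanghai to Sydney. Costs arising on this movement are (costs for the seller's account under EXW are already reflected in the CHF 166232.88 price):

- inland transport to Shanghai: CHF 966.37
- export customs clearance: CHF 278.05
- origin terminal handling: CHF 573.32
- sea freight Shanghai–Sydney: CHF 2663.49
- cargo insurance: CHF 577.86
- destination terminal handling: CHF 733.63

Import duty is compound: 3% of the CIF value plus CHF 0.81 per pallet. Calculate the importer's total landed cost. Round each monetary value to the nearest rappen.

Total landed cost: CHF 177805.88

EXW: the seller makes goods available at their premises; the buyer bears all onward costs.
CIF value = EXW price + inland to port + export clearance + origin terminal + freight + insurance = 166232.88 + 966.37 + 278.05 + 573.32 + 2663.49 + 577.86 = 171291.97
Ad valorem component: 171291.97 × 3% = 5138.76
Specific component: 792 × 0.81 = 641.52
Import duty = 5138.76 + 641.52 = 5780.28
Buyer bears: inland to port 966.37 + export clearance 278.05 + origin terminal 573.32 + freight 2663.49 + insurance 577.86 + destination terminal 733.63 + duty 5780.28 = 11573.00
Landed cost = invoice 166232.88 + 11573.00 = 177805.88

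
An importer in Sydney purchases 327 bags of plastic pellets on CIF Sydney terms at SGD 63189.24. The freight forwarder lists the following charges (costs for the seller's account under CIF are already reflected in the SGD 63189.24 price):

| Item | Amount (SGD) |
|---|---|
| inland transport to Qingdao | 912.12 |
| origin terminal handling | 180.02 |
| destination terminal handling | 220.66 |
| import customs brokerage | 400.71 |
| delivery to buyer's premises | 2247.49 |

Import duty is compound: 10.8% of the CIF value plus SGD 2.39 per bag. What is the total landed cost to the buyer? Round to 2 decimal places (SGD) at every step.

CIF: the seller pays costs through ocean freight and marine insurance to the destination port.
Already in the invoice (seller's account under CIF): inland to port, origin terminal — exclude.
The CIF price already equals the CIF value: 63189.24
Ad valorem component: 63189.24 × 10.8% = 6824.44
Specific component: 327 × 2.39 = 781.53
Import duty = 6824.44 + 781.53 = 7605.97
Buyer bears: destination terminal 220.66 + brokerage 400.71 + delivery 2247.49 + duty 7605.97 = 10474.83
Landed cost = invoice 63189.24 + 10474.83 = 73664.07

Total landed cost: SGD 73664.07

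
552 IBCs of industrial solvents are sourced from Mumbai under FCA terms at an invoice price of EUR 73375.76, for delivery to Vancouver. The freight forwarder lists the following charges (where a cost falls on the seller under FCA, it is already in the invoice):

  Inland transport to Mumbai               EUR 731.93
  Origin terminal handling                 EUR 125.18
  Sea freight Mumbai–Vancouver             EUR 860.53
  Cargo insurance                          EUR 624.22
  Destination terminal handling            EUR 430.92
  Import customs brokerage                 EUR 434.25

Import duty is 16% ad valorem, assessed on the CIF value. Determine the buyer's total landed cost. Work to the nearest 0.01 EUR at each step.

FCA: the seller delivers export-cleared goods to the carrier; the buyer bears costs from that point.
Already in the invoice (seller's account under FCA): inland to port — exclude.
CIF value = FCA price + origin terminal + freight + insurance = 73375.76 + 125.18 + 860.53 + 624.22 = 74985.69
Import duty = 74985.69 × 16% = 11997.71
Buyer bears: origin terminal 125.18 + freight 860.53 + insurance 624.22 + destination terminal 430.92 + brokerage 434.25 + duty 11997.71 = 14472.81
Landed cost = invoice 73375.76 + 14472.81 = 87848.57

Total landed cost: EUR 87848.57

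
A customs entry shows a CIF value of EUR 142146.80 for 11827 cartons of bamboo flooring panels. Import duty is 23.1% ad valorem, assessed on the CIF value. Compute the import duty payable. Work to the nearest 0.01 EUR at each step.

Import duty = 142146.80 × 23.1% = 32835.91

Import duty: EUR 32835.91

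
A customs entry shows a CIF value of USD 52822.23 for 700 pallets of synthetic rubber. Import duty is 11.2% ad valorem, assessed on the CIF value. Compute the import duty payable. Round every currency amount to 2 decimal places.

Import duty = 52822.23 × 11.2% = 5916.09

Import duty: USD 5916.09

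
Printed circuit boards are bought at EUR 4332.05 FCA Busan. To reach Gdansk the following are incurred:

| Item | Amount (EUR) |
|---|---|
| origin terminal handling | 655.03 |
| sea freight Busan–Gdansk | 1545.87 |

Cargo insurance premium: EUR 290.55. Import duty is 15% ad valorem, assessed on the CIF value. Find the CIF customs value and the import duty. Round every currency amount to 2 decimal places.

CIF value: EUR 6823.50; import duty: EUR 1023.53

CIF = FCA price + pre-shipment costs + freight + insurance
CIF = 4332.05 + 655.03 + 1545.87 + 290.55 = 6823.50
Import duty = 6823.50 × 15% = 1023.53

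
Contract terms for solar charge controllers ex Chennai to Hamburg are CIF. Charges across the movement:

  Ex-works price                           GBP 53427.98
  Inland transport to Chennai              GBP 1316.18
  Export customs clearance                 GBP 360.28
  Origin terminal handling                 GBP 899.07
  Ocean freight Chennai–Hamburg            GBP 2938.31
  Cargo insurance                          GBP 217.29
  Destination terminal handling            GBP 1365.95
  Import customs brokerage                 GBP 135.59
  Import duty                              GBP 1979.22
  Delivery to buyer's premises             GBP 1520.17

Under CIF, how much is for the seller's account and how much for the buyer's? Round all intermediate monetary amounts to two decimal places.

CIF: the seller pays costs through ocean freight and marine insurance to the destination port.
Seller's account: goods 53427.98 + inland to port 1316.18 + export clearance 360.28 + origin terminal 899.07 + freight 2938.31 + insurance 217.29 = 59159.11
Buyer's account: destination terminal 1365.95 + brokerage 135.59 + duty 1979.22 + delivery 1520.17 = 5000.93

Seller: GBP 59159.11; buyer: GBP 5000.93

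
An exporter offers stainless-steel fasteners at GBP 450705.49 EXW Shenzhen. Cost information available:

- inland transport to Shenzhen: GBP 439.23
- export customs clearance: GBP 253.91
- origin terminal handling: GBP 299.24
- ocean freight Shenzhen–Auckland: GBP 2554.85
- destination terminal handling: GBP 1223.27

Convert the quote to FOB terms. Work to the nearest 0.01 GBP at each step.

Not relevant to the conversion: destination terminal, freight — on the buyer under both terms; not part of either seller's price.
From EXW to FOB, the seller additionally bears: inland to port, export clearance, origin terminal.
FOB price = 450705.49 + 439.23 + 253.91 + 299.24 = 451697.87

FOB price: GBP 451697.87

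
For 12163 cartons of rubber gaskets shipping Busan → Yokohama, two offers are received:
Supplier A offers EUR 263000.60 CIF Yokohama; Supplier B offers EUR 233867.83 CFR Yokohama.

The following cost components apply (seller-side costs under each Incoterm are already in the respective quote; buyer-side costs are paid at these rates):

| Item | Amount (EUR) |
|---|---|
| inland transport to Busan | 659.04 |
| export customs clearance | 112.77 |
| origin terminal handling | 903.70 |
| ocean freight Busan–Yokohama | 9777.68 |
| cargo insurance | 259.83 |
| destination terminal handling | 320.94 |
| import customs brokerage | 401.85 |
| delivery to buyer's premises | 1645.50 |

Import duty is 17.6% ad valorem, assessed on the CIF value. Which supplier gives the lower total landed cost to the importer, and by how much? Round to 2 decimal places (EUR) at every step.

Supplier B is cheaper by EUR 33954.58

Supplier A (CIF):
The CIF price already equals the CIF value: 263000.60
Import duty = 263000.60 × 17.6% = 46288.11
Buyer bears (A): 320.94 + 401.85 + 1645.50 = 2368.29
Landed cost (A) = invoice 263000.60 + 2368.29 + duty 46288.11 = 311657.00
Supplier B (CFR):
CIF value = CFR price + insurance = 233867.83 + 259.83 = 234127.66
Import duty = 234127.66 × 17.6% = 41206.47
Buyer bears (B): 259.83 + 320.94 + 401.85 + 1645.50 = 2628.12
Landed cost (B) = invoice 233867.83 + 2628.12 + duty 41206.47 = 277702.42
Difference = |311657.00 − 277702.42| = 33954.58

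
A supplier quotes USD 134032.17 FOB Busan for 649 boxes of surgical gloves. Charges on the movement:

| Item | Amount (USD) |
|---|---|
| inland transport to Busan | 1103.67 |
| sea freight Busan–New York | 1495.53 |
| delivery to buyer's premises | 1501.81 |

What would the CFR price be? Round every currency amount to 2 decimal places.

CFR price: USD 135527.70

Not relevant to the conversion: inland to port — on the seller under both FOB and CFR; already in the FOB price and stays in the CFR price. delivery — on the buyer under both terms; not part of either seller's price.
From FOB to CFR, the seller additionally bears: freight.
CFR price = 134032.17 + 1495.53 = 135527.70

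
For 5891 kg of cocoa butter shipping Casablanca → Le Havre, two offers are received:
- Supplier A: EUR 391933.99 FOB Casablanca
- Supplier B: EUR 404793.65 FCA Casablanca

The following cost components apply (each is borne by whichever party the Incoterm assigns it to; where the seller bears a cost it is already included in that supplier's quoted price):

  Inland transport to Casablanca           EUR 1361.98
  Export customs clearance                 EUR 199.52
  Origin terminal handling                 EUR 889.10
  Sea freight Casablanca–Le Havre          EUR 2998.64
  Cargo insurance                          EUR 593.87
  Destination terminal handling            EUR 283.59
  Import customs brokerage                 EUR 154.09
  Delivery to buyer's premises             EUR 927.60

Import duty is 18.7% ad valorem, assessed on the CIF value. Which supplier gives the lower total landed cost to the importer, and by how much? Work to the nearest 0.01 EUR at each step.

Supplier A (FOB):
CIF value = FOB price + freight + insurance = 391933.99 + 2998.64 + 593.87 = 395526.50
Import duty = 395526.50 × 18.7% = 73963.46
Buyer bears (A): 2998.64 + 593.87 + 283.59 + 154.09 + 927.60 = 4957.79
Landed cost (A) = invoice 391933.99 + 4957.79 + duty 73963.46 = 470855.24
Supplier B (FCA):
CIF value = FCA price + origin terminal + freight + insurance = 404793.65 + 889.10 + 2998.64 + 593.87 = 409275.26
Import duty = 409275.26 × 18.7% = 76534.47
Buyer bears (B): 889.10 + 2998.64 + 593.87 + 283.59 + 154.09 + 927.60 = 5846.89
Landed cost (B) = invoice 404793.65 + 5846.89 + duty 76534.47 = 487175.01
Difference = |470855.24 − 487175.01| = 16319.77

Supplier A is cheaper by EUR 16319.77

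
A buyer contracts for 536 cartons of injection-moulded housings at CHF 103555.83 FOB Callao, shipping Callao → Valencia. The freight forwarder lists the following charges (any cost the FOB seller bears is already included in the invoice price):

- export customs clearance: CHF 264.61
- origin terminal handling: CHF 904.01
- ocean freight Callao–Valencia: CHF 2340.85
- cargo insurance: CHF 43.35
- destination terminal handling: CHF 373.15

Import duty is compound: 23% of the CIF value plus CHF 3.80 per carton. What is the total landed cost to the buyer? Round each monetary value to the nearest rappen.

FOB: the seller bears costs until goods are on board at the origin port; the buyer bears freight, insurance and all costs thereafter.
Already in the invoice (seller's account under FOB): export clearance, origin terminal — exclude.
CIF value = FOB price + freight + insurance = 103555.83 + 2340.85 + 43.35 = 105940.03
Ad valorem component: 105940.03 × 23% = 24366.21
Specific component: 536 × 3.80 = 2036.80
Import duty = 24366.21 + 2036.80 = 26403.01
Buyer bears: freight 2340.85 + insurance 43.35 + destination terminal 373.15 + duty 26403.01 = 29160.36
Landed cost = invoice 103555.83 + 29160.36 = 132716.19

Total landed cost: CHF 132716.19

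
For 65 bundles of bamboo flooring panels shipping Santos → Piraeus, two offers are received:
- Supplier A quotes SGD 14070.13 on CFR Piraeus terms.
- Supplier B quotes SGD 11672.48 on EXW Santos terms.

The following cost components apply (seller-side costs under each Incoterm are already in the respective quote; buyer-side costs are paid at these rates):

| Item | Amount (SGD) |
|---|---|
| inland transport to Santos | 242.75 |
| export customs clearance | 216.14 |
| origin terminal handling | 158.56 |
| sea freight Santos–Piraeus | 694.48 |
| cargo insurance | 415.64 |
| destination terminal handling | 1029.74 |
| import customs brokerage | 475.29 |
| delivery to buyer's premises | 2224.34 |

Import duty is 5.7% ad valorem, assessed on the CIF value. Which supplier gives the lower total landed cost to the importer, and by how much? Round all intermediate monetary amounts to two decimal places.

Supplier A (CFR):
CIF value = CFR price + insurance = 14070.13 + 415.64 = 14485.77
Import duty = 14485.77 × 5.7% = 825.69
Buyer bears (A): 415.64 + 1029.74 + 475.29 + 2224.34 = 4145.01
Landed cost (A) = invoice 14070.13 + 4145.01 + duty 825.69 = 19040.83
Supplier B (EXW):
CIF value = EXW price + inland to port + export clearance + origin terminal + freight + insurance = 11672.48 + 242.75 + 216.14 + 158.56 + 694.48 + 415.64 = 13400.05
Import duty = 13400.05 × 5.7% = 763.80
Buyer bears (B): 242.75 + 216.14 + 158.56 + 694.48 + 415.64 + 1029.74 + 475.29 + 2224.34 = 5456.94
Landed cost (B) = invoice 11672.48 + 5456.94 + duty 763.80 = 17893.22
Difference = |19040.83 − 17893.22| = 1147.61

Supplier B is cheaper by SGD 1147.61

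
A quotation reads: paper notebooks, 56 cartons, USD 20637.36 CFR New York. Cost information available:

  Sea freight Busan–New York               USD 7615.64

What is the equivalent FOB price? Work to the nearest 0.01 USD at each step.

From CFR to FOB, the seller no longer bears: freight.
FOB price = 20637.36 − 7615.64 = 13021.72

FOB price: USD 13021.72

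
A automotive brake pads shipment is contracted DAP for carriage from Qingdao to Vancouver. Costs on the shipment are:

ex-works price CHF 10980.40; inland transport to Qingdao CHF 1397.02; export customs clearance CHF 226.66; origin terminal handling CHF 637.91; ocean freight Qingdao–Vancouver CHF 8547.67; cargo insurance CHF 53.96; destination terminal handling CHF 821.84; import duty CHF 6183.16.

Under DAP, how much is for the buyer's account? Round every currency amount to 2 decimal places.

Buyer's account: CHF 6183.16

DAP: the seller bears all costs to the named destination except import duty and clearance.
Seller's account: goods 10980.40 + inland to port 1397.02 + export clearance 226.66 + origin terminal 637.91 + freight 8547.67 + insurance 53.96 + destination terminal 821.84 = 22665.46
Buyer's account: duty 6183.16 = 6183.16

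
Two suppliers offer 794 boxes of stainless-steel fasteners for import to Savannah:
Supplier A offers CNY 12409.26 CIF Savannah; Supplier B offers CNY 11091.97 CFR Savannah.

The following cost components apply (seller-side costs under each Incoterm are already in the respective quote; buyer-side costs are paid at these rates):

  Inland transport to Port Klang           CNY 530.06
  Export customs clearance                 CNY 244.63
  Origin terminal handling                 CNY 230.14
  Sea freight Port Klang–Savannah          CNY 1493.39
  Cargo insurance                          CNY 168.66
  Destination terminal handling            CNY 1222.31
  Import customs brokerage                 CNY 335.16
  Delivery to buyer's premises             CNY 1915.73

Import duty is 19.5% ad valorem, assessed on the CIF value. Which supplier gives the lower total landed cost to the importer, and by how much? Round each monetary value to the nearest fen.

Supplier A (CIF):
The CIF price already equals the CIF value: 12409.26
Import duty = 12409.26 × 19.5% = 2419.81
Buyer bears (A): 1222.31 + 335.16 + 1915.73 = 3473.20
Landed cost (A) = invoice 12409.26 + 3473.20 + duty 2419.81 = 18302.27
Supplier B (CFR):
CIF value = CFR price + insurance = 11091.97 + 168.66 = 11260.63
Import duty = 11260.63 × 19.5% = 2195.82
Buyer bears (B): 168.66 + 1222.31 + 335.16 + 1915.73 = 3641.86
Landed cost (B) = invoice 11091.97 + 3641.86 + duty 2195.82 = 16929.65
Difference = |18302.27 − 16929.65| = 1372.62

Supplier B is cheaper by CNY 1372.62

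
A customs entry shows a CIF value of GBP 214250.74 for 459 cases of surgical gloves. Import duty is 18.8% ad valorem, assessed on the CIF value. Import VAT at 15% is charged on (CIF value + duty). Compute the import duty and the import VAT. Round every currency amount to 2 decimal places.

Import duty: GBP 40279.14; import VAT: GBP 38179.48

Import duty = 214250.74 × 18.8% = 40279.14
VAT base = CIF + duty = 214250.74 + 40279.14 = 254529.88
Import VAT = 254529.88 × 15% = 38179.48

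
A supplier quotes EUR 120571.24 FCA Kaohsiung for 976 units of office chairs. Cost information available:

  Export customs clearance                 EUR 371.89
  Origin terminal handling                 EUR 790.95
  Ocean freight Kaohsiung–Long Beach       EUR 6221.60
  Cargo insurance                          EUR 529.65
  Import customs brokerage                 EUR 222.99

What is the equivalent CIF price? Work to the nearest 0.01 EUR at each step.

Not relevant to the conversion: export clearance — on the seller under both FCA and CIF; already in the FCA price and stays in the CIF price. brokerage — on the buyer under both terms; not part of either seller's price.
From FCA to CIF, the seller additionally bears: origin terminal, freight, insurance.
CIF price = 120571.24 + 790.95 + 6221.60 + 529.65 = 128113.44

CIF price: EUR 128113.44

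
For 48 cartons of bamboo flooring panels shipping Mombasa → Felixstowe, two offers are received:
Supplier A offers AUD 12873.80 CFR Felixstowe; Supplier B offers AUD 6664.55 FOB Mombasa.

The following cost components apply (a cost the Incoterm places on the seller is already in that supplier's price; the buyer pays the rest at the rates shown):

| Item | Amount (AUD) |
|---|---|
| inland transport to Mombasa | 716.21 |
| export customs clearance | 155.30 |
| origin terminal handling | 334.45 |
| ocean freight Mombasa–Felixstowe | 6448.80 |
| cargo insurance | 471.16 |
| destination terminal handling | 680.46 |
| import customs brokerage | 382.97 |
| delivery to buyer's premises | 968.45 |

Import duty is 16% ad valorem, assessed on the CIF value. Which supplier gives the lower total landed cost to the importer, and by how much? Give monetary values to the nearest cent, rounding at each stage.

Supplier A is cheaper by AUD 277.88

Supplier A (CFR):
CIF value = CFR price + insurance = 12873.80 + 471.16 = 13344.96
Import duty = 13344.96 × 16% = 2135.19
Buyer bears (A): 471.16 + 680.46 + 382.97 + 968.45 = 2503.04
Landed cost (A) = invoice 12873.80 + 2503.04 + duty 2135.19 = 17512.03
Supplier B (FOB):
CIF value = FOB price + freight + insurance = 6664.55 + 6448.80 + 471.16 = 13584.51
Import duty = 13584.51 × 16% = 2173.52
Buyer bears (B): 6448.80 + 471.16 + 680.46 + 382.97 + 968.45 = 8951.84
Landed cost (B) = invoice 6664.55 + 8951.84 + duty 2173.52 = 17789.91
Difference = |17512.03 − 17789.91| = 277.88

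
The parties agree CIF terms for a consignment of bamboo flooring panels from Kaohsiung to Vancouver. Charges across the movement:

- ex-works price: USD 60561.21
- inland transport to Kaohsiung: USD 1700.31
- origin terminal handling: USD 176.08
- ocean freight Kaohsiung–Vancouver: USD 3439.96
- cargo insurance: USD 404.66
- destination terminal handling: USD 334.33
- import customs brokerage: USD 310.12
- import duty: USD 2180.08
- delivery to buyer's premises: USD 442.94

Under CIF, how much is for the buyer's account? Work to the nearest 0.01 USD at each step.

CIF: the seller pays costs through ocean freight and marine insurance to the destination port.
Seller's account: goods 60561.21 + inland to port 1700.31 + origin terminal 176.08 + freight 3439.96 + insurance 404.66 = 66282.22
Buyer's account: destination terminal 334.33 + brokerage 310.12 + duty 2180.08 + delivery 442.94 = 3267.47

Buyer's account: USD 3267.47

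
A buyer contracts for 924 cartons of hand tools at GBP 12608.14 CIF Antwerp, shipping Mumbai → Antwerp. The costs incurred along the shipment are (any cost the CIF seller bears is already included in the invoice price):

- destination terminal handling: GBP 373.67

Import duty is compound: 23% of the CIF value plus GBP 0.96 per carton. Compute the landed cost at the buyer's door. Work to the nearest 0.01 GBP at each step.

Total landed cost: GBP 16768.72

CIF: the seller pays costs through ocean freight and marine insurance to the destination port.
The CIF price already equals the CIF value: 12608.14
Ad valorem component: 12608.14 × 23% = 2899.87
Specific component: 924 × 0.96 = 887.04
Import duty = 2899.87 + 887.04 = 3786.91
Buyer bears: destination terminal 373.67 + duty 3786.91 = 4160.58
Landed cost = invoice 12608.14 + 4160.58 = 16768.72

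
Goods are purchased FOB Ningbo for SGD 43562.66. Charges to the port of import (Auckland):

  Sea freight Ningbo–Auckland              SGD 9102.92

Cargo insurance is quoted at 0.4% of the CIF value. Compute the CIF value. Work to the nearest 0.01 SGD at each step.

CIF value: SGD 52877.09

Let C be the CIF value. C = FOB price + freight + 0.4% × C
C − 0.4% × C = 43562.66 + 9102.92
0.996 × C = 52665.58
C = 52665.58 / 0.996 = 52877.09
Insurance premium = 0.4% × 52877.09 = 211.51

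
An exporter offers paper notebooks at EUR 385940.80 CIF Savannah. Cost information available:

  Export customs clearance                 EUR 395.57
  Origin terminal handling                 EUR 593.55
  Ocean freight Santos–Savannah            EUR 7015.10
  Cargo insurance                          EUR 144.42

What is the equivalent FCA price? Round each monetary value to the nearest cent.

Not relevant to the conversion: export clearance — on the seller under both CIF and FCA; already in the CIF price and stays in the FCA price.
From CIF to FCA, the seller no longer bears: origin terminal, freight, insurance.
FCA price = 385940.80 − 593.55 − 7015.10 − 144.42 = 378187.73

FCA price: EUR 378187.73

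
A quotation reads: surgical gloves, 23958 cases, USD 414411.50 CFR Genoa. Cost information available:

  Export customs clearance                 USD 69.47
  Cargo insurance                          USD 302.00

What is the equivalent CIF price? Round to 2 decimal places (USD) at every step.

Not relevant to the conversion: export clearance — on the seller under both CFR and CIF; already in the CFR price and stays in the CIF price.
From CFR to CIF, the seller additionally bears: insurance.
CIF price = 414411.50 + 302.00 = 414713.50

CIF price: USD 414713.50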